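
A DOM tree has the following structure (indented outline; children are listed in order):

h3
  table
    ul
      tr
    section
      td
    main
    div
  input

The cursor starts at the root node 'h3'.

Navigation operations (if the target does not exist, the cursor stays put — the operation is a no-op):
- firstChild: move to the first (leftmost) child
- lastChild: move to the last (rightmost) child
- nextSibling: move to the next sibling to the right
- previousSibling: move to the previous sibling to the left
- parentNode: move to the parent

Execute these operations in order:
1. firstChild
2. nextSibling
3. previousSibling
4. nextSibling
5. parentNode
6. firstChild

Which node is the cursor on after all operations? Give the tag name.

After 1 (firstChild): table
After 2 (nextSibling): input
After 3 (previousSibling): table
After 4 (nextSibling): input
After 5 (parentNode): h3
After 6 (firstChild): table

Answer: table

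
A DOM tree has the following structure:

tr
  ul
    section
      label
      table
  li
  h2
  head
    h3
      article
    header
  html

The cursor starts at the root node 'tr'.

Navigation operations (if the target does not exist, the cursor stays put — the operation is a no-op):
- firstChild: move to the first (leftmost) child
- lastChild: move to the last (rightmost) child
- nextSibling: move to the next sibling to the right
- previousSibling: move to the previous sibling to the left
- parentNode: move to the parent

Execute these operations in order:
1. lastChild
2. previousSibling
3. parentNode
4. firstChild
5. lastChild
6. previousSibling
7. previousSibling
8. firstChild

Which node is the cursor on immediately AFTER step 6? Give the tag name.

After 1 (lastChild): html
After 2 (previousSibling): head
After 3 (parentNode): tr
After 4 (firstChild): ul
After 5 (lastChild): section
After 6 (previousSibling): section (no-op, stayed)

Answer: section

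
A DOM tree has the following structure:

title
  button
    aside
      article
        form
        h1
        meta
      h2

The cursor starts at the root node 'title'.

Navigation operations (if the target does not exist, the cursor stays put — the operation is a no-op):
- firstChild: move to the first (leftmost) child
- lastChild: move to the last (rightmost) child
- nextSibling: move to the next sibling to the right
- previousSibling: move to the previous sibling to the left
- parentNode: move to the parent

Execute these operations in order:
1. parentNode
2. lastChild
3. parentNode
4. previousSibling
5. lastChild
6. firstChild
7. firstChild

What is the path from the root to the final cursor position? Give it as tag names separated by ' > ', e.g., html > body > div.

After 1 (parentNode): title (no-op, stayed)
After 2 (lastChild): button
After 3 (parentNode): title
After 4 (previousSibling): title (no-op, stayed)
After 5 (lastChild): button
After 6 (firstChild): aside
After 7 (firstChild): article

Answer: title > button > aside > article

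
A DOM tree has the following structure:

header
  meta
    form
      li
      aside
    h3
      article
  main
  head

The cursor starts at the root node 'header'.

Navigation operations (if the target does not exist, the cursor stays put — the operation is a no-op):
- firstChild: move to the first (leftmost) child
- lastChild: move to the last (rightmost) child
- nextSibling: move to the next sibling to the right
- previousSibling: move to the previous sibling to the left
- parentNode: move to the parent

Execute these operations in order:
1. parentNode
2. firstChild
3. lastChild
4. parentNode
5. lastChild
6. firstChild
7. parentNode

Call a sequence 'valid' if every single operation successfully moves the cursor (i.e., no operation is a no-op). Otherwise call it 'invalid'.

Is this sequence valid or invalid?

Answer: invalid

Derivation:
After 1 (parentNode): header (no-op, stayed)
After 2 (firstChild): meta
After 3 (lastChild): h3
After 4 (parentNode): meta
After 5 (lastChild): h3
After 6 (firstChild): article
After 7 (parentNode): h3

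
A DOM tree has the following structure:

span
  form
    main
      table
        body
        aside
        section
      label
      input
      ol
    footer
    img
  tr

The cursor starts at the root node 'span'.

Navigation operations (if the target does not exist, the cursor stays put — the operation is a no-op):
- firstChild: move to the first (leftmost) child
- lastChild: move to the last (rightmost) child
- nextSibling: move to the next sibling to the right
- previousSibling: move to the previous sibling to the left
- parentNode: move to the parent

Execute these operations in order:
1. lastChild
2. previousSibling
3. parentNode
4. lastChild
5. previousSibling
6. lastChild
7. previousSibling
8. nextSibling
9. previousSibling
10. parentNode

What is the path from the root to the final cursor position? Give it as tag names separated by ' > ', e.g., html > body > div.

After 1 (lastChild): tr
After 2 (previousSibling): form
After 3 (parentNode): span
After 4 (lastChild): tr
After 5 (previousSibling): form
After 6 (lastChild): img
After 7 (previousSibling): footer
After 8 (nextSibling): img
After 9 (previousSibling): footer
After 10 (parentNode): form

Answer: span > form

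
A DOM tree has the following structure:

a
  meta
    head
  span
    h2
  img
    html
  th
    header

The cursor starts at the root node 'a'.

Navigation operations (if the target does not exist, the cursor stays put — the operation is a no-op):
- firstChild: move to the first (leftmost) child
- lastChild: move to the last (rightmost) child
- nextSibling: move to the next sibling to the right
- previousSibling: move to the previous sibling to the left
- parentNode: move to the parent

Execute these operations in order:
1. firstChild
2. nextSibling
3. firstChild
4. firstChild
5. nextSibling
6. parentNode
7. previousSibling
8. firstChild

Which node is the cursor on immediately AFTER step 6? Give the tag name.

Answer: span

Derivation:
After 1 (firstChild): meta
After 2 (nextSibling): span
After 3 (firstChild): h2
After 4 (firstChild): h2 (no-op, stayed)
After 5 (nextSibling): h2 (no-op, stayed)
After 6 (parentNode): span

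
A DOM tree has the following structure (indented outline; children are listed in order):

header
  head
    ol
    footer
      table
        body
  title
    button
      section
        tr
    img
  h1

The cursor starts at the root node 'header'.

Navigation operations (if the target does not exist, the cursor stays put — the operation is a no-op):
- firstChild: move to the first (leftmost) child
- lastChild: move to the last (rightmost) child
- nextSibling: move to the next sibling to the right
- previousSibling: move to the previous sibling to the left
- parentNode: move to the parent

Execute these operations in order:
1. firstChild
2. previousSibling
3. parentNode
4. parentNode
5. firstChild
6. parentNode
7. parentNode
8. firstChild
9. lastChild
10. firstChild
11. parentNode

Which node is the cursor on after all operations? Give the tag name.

After 1 (firstChild): head
After 2 (previousSibling): head (no-op, stayed)
After 3 (parentNode): header
After 4 (parentNode): header (no-op, stayed)
After 5 (firstChild): head
After 6 (parentNode): header
After 7 (parentNode): header (no-op, stayed)
After 8 (firstChild): head
After 9 (lastChild): footer
After 10 (firstChild): table
After 11 (parentNode): footer

Answer: footer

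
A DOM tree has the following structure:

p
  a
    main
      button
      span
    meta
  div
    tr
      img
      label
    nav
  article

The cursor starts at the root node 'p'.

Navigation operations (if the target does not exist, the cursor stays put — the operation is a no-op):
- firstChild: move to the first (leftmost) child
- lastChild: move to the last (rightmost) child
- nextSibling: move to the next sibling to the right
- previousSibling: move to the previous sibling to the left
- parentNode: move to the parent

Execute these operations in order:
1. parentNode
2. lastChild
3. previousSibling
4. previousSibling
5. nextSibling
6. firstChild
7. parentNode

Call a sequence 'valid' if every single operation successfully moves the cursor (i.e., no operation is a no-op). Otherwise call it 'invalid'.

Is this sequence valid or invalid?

Answer: invalid

Derivation:
After 1 (parentNode): p (no-op, stayed)
After 2 (lastChild): article
After 3 (previousSibling): div
After 4 (previousSibling): a
After 5 (nextSibling): div
After 6 (firstChild): tr
After 7 (parentNode): div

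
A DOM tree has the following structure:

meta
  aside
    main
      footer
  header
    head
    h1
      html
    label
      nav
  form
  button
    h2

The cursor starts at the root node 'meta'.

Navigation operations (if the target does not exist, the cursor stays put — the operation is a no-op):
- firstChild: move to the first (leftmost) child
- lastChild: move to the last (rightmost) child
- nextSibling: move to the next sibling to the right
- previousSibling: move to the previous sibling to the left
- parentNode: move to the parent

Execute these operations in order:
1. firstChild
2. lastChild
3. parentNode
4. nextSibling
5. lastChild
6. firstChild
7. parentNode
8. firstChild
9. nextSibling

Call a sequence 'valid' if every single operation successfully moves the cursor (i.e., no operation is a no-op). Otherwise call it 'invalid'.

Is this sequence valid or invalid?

After 1 (firstChild): aside
After 2 (lastChild): main
After 3 (parentNode): aside
After 4 (nextSibling): header
After 5 (lastChild): label
After 6 (firstChild): nav
After 7 (parentNode): label
After 8 (firstChild): nav
After 9 (nextSibling): nav (no-op, stayed)

Answer: invalid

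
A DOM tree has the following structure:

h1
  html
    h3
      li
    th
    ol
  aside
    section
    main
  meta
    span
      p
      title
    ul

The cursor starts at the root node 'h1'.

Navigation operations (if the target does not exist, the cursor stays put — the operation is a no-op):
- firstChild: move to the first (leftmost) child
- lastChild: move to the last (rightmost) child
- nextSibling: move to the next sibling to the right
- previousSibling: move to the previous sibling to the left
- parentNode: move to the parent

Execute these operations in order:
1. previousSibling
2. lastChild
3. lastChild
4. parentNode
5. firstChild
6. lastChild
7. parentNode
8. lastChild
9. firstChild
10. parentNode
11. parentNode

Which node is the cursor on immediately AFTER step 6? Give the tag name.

After 1 (previousSibling): h1 (no-op, stayed)
After 2 (lastChild): meta
After 3 (lastChild): ul
After 4 (parentNode): meta
After 5 (firstChild): span
After 6 (lastChild): title

Answer: title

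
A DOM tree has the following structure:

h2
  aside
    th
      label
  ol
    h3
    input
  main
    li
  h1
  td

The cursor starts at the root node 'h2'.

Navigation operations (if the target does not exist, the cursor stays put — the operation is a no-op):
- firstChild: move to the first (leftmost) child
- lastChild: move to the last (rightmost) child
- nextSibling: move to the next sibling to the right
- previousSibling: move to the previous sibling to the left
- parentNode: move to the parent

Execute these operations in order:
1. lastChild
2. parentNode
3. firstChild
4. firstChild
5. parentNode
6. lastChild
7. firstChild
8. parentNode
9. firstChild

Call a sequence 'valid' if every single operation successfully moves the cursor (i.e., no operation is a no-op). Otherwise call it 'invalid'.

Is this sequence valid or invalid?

After 1 (lastChild): td
After 2 (parentNode): h2
After 3 (firstChild): aside
After 4 (firstChild): th
After 5 (parentNode): aside
After 6 (lastChild): th
After 7 (firstChild): label
After 8 (parentNode): th
After 9 (firstChild): label

Answer: valid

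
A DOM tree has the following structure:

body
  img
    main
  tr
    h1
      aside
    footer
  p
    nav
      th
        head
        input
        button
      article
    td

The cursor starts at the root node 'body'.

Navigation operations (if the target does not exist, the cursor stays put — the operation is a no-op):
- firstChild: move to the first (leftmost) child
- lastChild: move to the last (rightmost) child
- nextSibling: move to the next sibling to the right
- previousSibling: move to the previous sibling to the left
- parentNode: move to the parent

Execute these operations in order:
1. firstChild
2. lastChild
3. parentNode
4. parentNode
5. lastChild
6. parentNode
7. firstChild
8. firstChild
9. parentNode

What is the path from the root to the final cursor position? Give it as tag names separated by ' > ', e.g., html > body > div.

After 1 (firstChild): img
After 2 (lastChild): main
After 3 (parentNode): img
After 4 (parentNode): body
After 5 (lastChild): p
After 6 (parentNode): body
After 7 (firstChild): img
After 8 (firstChild): main
After 9 (parentNode): img

Answer: body > img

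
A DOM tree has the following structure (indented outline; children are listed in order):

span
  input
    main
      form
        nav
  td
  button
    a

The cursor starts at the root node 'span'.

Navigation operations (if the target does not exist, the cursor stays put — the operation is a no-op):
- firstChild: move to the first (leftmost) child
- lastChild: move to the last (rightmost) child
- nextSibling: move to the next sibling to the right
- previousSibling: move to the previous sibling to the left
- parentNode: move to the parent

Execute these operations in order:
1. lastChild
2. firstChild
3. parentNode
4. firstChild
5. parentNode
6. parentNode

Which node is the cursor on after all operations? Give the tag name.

Answer: span

Derivation:
After 1 (lastChild): button
After 2 (firstChild): a
After 3 (parentNode): button
After 4 (firstChild): a
After 5 (parentNode): button
After 6 (parentNode): span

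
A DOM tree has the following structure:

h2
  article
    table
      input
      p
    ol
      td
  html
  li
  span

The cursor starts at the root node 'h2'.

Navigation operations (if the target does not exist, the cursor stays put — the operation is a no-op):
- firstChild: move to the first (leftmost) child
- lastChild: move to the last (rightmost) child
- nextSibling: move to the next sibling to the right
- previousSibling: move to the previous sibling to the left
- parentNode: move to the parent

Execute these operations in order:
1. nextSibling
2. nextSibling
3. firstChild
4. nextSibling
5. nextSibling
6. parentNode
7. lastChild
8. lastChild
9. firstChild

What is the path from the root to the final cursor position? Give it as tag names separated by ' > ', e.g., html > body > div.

Answer: h2 > span

Derivation:
After 1 (nextSibling): h2 (no-op, stayed)
After 2 (nextSibling): h2 (no-op, stayed)
After 3 (firstChild): article
After 4 (nextSibling): html
After 5 (nextSibling): li
After 6 (parentNode): h2
After 7 (lastChild): span
After 8 (lastChild): span (no-op, stayed)
After 9 (firstChild): span (no-op, stayed)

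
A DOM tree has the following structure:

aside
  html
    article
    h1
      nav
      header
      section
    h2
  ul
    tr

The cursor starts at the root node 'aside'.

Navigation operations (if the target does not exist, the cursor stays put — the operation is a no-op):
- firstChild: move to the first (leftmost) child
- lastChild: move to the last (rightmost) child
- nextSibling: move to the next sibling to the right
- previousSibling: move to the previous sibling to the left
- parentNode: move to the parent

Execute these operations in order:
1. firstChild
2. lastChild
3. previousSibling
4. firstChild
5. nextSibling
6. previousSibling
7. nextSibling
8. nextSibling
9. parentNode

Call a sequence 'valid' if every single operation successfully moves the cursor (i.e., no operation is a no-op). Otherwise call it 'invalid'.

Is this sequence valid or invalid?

After 1 (firstChild): html
After 2 (lastChild): h2
After 3 (previousSibling): h1
After 4 (firstChild): nav
After 5 (nextSibling): header
After 6 (previousSibling): nav
After 7 (nextSibling): header
After 8 (nextSibling): section
After 9 (parentNode): h1

Answer: valid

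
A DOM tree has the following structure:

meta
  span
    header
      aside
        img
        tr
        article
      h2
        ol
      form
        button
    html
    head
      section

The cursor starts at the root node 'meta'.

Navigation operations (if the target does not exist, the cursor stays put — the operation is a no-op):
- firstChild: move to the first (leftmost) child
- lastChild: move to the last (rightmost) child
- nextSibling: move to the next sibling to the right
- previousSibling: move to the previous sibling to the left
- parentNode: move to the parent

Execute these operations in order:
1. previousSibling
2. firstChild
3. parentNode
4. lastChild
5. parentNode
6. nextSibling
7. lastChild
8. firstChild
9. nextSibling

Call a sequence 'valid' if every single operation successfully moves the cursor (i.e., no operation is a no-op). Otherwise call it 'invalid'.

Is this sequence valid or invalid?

Answer: invalid

Derivation:
After 1 (previousSibling): meta (no-op, stayed)
After 2 (firstChild): span
After 3 (parentNode): meta
After 4 (lastChild): span
After 5 (parentNode): meta
After 6 (nextSibling): meta (no-op, stayed)
After 7 (lastChild): span
After 8 (firstChild): header
After 9 (nextSibling): html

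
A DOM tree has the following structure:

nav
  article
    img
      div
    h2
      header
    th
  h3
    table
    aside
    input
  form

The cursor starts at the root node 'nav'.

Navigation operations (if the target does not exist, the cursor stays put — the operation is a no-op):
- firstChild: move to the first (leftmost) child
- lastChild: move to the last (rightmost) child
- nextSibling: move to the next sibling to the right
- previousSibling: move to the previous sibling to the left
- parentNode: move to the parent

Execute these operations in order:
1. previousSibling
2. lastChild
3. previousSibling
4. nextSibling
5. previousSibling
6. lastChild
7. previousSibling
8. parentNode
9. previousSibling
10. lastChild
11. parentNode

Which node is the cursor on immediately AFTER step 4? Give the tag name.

Answer: form

Derivation:
After 1 (previousSibling): nav (no-op, stayed)
After 2 (lastChild): form
After 3 (previousSibling): h3
After 4 (nextSibling): form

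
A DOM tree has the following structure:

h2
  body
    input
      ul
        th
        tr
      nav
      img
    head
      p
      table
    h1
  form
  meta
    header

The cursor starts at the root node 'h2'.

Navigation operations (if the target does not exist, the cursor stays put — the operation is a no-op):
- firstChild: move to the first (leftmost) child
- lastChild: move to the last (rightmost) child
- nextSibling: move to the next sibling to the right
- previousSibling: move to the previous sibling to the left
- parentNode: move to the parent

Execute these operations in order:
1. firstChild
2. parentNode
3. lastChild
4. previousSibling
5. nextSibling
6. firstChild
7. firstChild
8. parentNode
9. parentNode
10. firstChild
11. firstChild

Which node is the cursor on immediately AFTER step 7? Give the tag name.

Answer: header

Derivation:
After 1 (firstChild): body
After 2 (parentNode): h2
After 3 (lastChild): meta
After 4 (previousSibling): form
After 5 (nextSibling): meta
After 6 (firstChild): header
After 7 (firstChild): header (no-op, stayed)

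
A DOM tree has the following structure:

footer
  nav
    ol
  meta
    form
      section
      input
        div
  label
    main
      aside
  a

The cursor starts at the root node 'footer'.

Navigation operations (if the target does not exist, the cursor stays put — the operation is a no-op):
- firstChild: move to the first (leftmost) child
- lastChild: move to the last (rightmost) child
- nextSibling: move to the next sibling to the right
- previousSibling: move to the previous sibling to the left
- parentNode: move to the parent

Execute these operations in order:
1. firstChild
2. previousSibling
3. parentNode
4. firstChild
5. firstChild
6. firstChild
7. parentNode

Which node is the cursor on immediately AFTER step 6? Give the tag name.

After 1 (firstChild): nav
After 2 (previousSibling): nav (no-op, stayed)
After 3 (parentNode): footer
After 4 (firstChild): nav
After 5 (firstChild): ol
After 6 (firstChild): ol (no-op, stayed)

Answer: ol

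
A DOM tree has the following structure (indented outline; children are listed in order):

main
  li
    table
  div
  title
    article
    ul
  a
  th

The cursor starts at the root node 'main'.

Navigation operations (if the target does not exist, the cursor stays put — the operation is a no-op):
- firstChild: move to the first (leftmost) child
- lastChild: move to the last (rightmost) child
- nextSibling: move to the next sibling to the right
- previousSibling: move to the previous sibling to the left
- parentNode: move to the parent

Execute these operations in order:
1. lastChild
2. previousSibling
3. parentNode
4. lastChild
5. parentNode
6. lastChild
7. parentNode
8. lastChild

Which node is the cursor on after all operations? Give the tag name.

Answer: th

Derivation:
After 1 (lastChild): th
After 2 (previousSibling): a
After 3 (parentNode): main
After 4 (lastChild): th
After 5 (parentNode): main
After 6 (lastChild): th
After 7 (parentNode): main
After 8 (lastChild): th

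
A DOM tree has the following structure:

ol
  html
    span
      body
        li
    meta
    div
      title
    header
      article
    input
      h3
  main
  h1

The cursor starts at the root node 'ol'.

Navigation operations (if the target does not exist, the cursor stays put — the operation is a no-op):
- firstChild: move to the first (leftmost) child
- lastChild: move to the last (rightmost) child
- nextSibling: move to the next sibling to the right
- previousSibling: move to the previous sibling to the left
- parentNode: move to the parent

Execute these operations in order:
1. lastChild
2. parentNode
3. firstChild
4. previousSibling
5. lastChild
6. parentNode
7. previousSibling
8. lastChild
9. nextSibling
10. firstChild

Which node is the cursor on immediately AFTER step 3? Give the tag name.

Answer: html

Derivation:
After 1 (lastChild): h1
After 2 (parentNode): ol
After 3 (firstChild): html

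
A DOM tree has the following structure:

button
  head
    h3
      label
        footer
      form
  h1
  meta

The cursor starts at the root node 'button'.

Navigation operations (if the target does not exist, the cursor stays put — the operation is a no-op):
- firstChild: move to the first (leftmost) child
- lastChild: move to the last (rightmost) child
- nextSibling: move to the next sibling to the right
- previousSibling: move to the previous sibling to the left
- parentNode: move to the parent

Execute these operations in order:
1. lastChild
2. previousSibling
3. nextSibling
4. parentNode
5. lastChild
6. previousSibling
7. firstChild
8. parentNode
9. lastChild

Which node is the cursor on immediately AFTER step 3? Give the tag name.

Answer: meta

Derivation:
After 1 (lastChild): meta
After 2 (previousSibling): h1
After 3 (nextSibling): meta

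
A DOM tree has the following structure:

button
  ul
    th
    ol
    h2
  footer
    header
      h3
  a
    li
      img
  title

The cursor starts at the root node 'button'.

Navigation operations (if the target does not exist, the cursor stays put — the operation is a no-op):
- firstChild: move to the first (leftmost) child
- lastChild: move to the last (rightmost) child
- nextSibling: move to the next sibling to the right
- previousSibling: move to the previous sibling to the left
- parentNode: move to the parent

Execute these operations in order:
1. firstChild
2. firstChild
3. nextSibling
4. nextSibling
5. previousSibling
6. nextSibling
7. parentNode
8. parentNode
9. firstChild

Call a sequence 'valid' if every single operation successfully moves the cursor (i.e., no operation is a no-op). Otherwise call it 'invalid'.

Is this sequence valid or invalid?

Answer: valid

Derivation:
After 1 (firstChild): ul
After 2 (firstChild): th
After 3 (nextSibling): ol
After 4 (nextSibling): h2
After 5 (previousSibling): ol
After 6 (nextSibling): h2
After 7 (parentNode): ul
After 8 (parentNode): button
After 9 (firstChild): ul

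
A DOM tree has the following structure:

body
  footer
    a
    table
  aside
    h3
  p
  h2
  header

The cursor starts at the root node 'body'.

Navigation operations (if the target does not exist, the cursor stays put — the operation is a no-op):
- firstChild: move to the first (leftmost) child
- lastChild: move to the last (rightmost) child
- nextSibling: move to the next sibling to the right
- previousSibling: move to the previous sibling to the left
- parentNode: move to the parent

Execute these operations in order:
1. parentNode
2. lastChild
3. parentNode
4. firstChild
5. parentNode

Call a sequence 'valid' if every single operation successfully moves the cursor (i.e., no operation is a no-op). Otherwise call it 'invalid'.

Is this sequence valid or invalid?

After 1 (parentNode): body (no-op, stayed)
After 2 (lastChild): header
After 3 (parentNode): body
After 4 (firstChild): footer
After 5 (parentNode): body

Answer: invalid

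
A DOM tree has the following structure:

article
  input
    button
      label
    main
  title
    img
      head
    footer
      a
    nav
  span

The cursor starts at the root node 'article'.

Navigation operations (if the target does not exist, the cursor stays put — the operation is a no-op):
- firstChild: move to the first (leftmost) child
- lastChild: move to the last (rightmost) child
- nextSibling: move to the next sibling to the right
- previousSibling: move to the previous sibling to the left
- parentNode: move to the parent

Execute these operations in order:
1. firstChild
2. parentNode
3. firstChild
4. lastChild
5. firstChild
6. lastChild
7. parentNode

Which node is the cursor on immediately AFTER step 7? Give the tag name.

After 1 (firstChild): input
After 2 (parentNode): article
After 3 (firstChild): input
After 4 (lastChild): main
After 5 (firstChild): main (no-op, stayed)
After 6 (lastChild): main (no-op, stayed)
After 7 (parentNode): input

Answer: input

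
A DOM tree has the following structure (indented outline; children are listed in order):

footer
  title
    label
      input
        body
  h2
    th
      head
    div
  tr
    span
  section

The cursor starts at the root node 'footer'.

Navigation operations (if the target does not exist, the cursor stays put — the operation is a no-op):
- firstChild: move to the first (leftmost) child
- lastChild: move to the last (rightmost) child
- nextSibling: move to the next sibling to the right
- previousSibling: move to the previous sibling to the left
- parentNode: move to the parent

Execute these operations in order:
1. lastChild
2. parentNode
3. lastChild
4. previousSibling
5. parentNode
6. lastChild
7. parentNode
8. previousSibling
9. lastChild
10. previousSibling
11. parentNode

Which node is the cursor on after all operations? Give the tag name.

After 1 (lastChild): section
After 2 (parentNode): footer
After 3 (lastChild): section
After 4 (previousSibling): tr
After 5 (parentNode): footer
After 6 (lastChild): section
After 7 (parentNode): footer
After 8 (previousSibling): footer (no-op, stayed)
After 9 (lastChild): section
After 10 (previousSibling): tr
After 11 (parentNode): footer

Answer: footer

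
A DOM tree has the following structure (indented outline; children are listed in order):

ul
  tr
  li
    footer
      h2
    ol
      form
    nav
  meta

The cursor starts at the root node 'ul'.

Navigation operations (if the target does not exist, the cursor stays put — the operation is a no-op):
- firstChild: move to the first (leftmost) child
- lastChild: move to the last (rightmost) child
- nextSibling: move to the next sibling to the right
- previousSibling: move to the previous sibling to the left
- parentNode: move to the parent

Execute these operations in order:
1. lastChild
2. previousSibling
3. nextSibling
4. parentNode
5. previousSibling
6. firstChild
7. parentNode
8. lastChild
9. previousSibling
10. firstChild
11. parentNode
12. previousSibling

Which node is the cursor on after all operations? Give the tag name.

After 1 (lastChild): meta
After 2 (previousSibling): li
After 3 (nextSibling): meta
After 4 (parentNode): ul
After 5 (previousSibling): ul (no-op, stayed)
After 6 (firstChild): tr
After 7 (parentNode): ul
After 8 (lastChild): meta
After 9 (previousSibling): li
After 10 (firstChild): footer
After 11 (parentNode): li
After 12 (previousSibling): tr

Answer: tr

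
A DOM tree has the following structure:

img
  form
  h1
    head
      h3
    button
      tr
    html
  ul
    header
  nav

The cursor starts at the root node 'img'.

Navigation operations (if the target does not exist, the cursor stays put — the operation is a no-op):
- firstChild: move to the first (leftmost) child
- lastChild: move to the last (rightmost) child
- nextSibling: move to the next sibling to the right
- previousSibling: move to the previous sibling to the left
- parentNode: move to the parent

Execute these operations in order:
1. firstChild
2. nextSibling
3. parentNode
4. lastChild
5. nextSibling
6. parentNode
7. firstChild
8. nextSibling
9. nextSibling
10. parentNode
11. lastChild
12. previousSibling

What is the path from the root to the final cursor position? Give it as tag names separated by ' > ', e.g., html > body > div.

After 1 (firstChild): form
After 2 (nextSibling): h1
After 3 (parentNode): img
After 4 (lastChild): nav
After 5 (nextSibling): nav (no-op, stayed)
After 6 (parentNode): img
After 7 (firstChild): form
After 8 (nextSibling): h1
After 9 (nextSibling): ul
After 10 (parentNode): img
After 11 (lastChild): nav
After 12 (previousSibling): ul

Answer: img > ul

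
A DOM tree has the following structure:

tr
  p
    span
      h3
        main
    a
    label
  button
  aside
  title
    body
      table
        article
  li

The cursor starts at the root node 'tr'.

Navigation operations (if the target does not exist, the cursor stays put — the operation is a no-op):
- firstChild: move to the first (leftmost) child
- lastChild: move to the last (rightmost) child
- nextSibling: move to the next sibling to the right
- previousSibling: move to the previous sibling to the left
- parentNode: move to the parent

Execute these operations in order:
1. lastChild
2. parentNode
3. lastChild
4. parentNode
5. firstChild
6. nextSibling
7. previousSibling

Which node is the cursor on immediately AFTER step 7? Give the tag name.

After 1 (lastChild): li
After 2 (parentNode): tr
After 3 (lastChild): li
After 4 (parentNode): tr
After 5 (firstChild): p
After 6 (nextSibling): button
After 7 (previousSibling): p

Answer: p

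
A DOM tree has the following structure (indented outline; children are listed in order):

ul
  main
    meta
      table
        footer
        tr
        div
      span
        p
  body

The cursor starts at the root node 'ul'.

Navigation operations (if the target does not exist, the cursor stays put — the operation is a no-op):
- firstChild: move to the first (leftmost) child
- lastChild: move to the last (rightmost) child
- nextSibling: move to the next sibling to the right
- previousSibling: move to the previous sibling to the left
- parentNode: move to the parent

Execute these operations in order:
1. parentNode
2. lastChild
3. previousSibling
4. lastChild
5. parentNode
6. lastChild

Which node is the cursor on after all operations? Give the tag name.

After 1 (parentNode): ul (no-op, stayed)
After 2 (lastChild): body
After 3 (previousSibling): main
After 4 (lastChild): meta
After 5 (parentNode): main
After 6 (lastChild): meta

Answer: meta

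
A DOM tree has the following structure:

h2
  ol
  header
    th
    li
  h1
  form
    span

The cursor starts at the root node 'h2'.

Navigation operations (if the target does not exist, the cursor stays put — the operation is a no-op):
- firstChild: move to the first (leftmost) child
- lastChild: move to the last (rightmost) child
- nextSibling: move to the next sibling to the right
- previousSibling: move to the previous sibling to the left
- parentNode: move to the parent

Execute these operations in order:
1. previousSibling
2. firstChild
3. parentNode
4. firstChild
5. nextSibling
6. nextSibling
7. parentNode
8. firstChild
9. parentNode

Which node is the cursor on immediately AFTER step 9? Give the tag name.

Answer: h2

Derivation:
After 1 (previousSibling): h2 (no-op, stayed)
After 2 (firstChild): ol
After 3 (parentNode): h2
After 4 (firstChild): ol
After 5 (nextSibling): header
After 6 (nextSibling): h1
After 7 (parentNode): h2
After 8 (firstChild): ol
After 9 (parentNode): h2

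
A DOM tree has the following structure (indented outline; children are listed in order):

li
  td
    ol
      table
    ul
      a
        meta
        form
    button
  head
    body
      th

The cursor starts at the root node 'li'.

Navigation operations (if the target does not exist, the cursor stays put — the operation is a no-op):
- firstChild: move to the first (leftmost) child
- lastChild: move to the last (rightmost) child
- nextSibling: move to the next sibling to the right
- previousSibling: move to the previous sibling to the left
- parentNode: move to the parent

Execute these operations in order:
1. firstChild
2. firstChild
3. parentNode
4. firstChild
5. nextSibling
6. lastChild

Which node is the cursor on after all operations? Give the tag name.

Answer: a

Derivation:
After 1 (firstChild): td
After 2 (firstChild): ol
After 3 (parentNode): td
After 4 (firstChild): ol
After 5 (nextSibling): ul
After 6 (lastChild): a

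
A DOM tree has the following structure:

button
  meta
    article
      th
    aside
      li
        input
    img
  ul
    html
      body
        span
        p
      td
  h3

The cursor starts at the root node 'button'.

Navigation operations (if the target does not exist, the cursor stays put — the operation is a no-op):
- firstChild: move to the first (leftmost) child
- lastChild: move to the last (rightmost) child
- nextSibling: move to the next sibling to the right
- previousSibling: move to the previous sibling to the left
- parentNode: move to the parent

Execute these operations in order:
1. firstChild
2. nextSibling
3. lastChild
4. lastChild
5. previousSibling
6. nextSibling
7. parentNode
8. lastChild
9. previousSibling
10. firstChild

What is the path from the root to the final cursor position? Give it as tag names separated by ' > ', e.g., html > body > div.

After 1 (firstChild): meta
After 2 (nextSibling): ul
After 3 (lastChild): html
After 4 (lastChild): td
After 5 (previousSibling): body
After 6 (nextSibling): td
After 7 (parentNode): html
After 8 (lastChild): td
After 9 (previousSibling): body
After 10 (firstChild): span

Answer: button > ul > html > body > span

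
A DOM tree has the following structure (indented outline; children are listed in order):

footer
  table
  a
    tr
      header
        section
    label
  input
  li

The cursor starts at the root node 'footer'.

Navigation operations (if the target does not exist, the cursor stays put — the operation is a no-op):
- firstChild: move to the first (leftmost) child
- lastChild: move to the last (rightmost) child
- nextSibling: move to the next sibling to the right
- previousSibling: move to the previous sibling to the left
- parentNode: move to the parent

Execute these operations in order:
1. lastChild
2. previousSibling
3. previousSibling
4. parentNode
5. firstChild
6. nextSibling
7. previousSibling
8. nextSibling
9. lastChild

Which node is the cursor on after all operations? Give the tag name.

After 1 (lastChild): li
After 2 (previousSibling): input
After 3 (previousSibling): a
After 4 (parentNode): footer
After 5 (firstChild): table
After 6 (nextSibling): a
After 7 (previousSibling): table
After 8 (nextSibling): a
After 9 (lastChild): label

Answer: label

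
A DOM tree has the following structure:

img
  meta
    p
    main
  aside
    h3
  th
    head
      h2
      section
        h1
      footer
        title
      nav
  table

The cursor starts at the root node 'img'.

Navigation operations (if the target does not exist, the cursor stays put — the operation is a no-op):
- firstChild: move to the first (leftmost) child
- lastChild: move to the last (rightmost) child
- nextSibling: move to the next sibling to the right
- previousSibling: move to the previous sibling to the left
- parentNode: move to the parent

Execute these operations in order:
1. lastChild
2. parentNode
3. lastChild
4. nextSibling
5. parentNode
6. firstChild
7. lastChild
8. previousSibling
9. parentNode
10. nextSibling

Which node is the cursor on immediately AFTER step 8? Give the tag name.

Answer: p

Derivation:
After 1 (lastChild): table
After 2 (parentNode): img
After 3 (lastChild): table
After 4 (nextSibling): table (no-op, stayed)
After 5 (parentNode): img
After 6 (firstChild): meta
After 7 (lastChild): main
After 8 (previousSibling): p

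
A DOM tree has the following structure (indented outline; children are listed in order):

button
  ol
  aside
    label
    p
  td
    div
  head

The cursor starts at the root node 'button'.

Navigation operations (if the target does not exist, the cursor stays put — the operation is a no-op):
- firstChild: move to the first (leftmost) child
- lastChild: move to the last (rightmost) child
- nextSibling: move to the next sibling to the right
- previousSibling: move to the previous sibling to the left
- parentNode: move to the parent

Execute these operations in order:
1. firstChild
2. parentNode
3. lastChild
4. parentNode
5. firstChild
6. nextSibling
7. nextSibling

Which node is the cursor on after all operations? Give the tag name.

Answer: td

Derivation:
After 1 (firstChild): ol
After 2 (parentNode): button
After 3 (lastChild): head
After 4 (parentNode): button
After 5 (firstChild): ol
After 6 (nextSibling): aside
After 7 (nextSibling): td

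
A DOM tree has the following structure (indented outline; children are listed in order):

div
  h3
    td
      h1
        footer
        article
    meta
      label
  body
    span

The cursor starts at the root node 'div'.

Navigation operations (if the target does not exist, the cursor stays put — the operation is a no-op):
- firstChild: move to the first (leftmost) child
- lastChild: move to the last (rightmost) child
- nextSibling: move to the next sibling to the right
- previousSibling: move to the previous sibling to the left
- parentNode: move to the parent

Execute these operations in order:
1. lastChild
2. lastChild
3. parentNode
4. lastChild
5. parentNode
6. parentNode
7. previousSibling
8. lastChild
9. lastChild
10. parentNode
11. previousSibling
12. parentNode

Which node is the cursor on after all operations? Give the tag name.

After 1 (lastChild): body
After 2 (lastChild): span
After 3 (parentNode): body
After 4 (lastChild): span
After 5 (parentNode): body
After 6 (parentNode): div
After 7 (previousSibling): div (no-op, stayed)
After 8 (lastChild): body
After 9 (lastChild): span
After 10 (parentNode): body
After 11 (previousSibling): h3
After 12 (parentNode): div

Answer: div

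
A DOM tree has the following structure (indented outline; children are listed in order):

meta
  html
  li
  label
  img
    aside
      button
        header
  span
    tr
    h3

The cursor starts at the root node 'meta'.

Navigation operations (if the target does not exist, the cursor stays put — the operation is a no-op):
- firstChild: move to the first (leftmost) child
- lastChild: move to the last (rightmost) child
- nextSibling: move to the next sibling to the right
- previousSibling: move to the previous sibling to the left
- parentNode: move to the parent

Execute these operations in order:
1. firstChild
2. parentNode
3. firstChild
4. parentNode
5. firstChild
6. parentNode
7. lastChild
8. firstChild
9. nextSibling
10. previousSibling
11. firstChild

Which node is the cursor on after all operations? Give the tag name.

Answer: tr

Derivation:
After 1 (firstChild): html
After 2 (parentNode): meta
After 3 (firstChild): html
After 4 (parentNode): meta
After 5 (firstChild): html
After 6 (parentNode): meta
After 7 (lastChild): span
After 8 (firstChild): tr
After 9 (nextSibling): h3
After 10 (previousSibling): tr
After 11 (firstChild): tr (no-op, stayed)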